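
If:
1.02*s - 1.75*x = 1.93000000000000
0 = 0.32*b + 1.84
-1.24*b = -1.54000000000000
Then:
No Solution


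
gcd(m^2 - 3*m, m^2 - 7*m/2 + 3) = 1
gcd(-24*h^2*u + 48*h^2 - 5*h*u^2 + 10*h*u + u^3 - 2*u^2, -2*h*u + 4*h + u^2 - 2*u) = u - 2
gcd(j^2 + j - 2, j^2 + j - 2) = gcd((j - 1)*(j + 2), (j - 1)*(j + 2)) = j^2 + j - 2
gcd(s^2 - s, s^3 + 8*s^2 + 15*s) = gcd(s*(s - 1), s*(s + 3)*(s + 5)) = s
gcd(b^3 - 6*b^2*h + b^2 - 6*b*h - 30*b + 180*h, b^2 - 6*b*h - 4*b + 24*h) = b - 6*h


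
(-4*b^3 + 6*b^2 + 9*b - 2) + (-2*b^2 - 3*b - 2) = -4*b^3 + 4*b^2 + 6*b - 4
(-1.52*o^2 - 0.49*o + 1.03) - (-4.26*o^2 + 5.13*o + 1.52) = 2.74*o^2 - 5.62*o - 0.49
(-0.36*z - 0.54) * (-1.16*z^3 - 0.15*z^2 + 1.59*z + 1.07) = 0.4176*z^4 + 0.6804*z^3 - 0.4914*z^2 - 1.2438*z - 0.5778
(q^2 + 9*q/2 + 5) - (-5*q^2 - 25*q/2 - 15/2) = 6*q^2 + 17*q + 25/2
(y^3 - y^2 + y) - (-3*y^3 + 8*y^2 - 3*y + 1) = 4*y^3 - 9*y^2 + 4*y - 1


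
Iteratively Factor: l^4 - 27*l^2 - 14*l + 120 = (l - 5)*(l^3 + 5*l^2 - 2*l - 24) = (l - 5)*(l + 3)*(l^2 + 2*l - 8) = (l - 5)*(l - 2)*(l + 3)*(l + 4)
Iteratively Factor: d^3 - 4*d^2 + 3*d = (d - 1)*(d^2 - 3*d) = d*(d - 1)*(d - 3)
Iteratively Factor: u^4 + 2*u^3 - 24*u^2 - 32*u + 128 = (u + 4)*(u^3 - 2*u^2 - 16*u + 32) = (u - 2)*(u + 4)*(u^2 - 16) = (u - 4)*(u - 2)*(u + 4)*(u + 4)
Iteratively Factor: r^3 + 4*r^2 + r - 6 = (r - 1)*(r^2 + 5*r + 6) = (r - 1)*(r + 3)*(r + 2)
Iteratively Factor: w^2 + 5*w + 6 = (w + 3)*(w + 2)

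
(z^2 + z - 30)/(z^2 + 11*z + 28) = (z^2 + z - 30)/(z^2 + 11*z + 28)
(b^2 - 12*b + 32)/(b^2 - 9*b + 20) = (b - 8)/(b - 5)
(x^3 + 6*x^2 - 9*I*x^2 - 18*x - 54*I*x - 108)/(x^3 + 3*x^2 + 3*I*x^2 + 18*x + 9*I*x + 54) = (x^2 + x*(6 - 6*I) - 36*I)/(x^2 + x*(3 + 6*I) + 18*I)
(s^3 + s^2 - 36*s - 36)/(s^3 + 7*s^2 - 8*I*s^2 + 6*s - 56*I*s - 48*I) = (s - 6)/(s - 8*I)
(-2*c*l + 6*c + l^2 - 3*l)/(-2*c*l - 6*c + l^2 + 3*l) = (l - 3)/(l + 3)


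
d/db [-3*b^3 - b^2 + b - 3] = -9*b^2 - 2*b + 1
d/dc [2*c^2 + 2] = 4*c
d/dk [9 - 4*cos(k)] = 4*sin(k)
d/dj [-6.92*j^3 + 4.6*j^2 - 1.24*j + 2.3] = -20.76*j^2 + 9.2*j - 1.24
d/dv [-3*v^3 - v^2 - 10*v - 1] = -9*v^2 - 2*v - 10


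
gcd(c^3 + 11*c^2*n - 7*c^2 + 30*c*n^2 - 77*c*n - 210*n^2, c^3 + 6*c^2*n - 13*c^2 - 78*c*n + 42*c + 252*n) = c^2 + 6*c*n - 7*c - 42*n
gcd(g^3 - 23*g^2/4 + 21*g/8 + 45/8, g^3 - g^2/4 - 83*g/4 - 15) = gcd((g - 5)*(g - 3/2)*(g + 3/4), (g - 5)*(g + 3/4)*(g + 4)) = g^2 - 17*g/4 - 15/4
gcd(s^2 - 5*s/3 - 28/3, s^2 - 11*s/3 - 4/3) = s - 4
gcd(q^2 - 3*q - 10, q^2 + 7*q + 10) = q + 2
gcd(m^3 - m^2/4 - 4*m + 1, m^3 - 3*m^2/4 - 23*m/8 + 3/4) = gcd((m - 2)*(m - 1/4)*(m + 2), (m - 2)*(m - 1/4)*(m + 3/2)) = m^2 - 9*m/4 + 1/2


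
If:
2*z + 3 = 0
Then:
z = -3/2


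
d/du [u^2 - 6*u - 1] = 2*u - 6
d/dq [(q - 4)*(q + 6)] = 2*q + 2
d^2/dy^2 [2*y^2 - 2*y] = 4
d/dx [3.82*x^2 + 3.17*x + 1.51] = 7.64*x + 3.17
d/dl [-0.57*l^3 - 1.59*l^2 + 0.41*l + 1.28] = -1.71*l^2 - 3.18*l + 0.41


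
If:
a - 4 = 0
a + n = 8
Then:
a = 4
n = 4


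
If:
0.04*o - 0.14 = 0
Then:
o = 3.50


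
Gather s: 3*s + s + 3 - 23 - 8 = 4*s - 28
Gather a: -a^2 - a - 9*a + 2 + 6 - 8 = -a^2 - 10*a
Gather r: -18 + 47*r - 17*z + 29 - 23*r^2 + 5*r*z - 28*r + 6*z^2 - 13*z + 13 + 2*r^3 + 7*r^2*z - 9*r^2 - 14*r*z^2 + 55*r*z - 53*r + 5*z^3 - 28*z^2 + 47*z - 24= 2*r^3 + r^2*(7*z - 32) + r*(-14*z^2 + 60*z - 34) + 5*z^3 - 22*z^2 + 17*z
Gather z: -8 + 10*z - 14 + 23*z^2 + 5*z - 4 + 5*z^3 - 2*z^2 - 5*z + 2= 5*z^3 + 21*z^2 + 10*z - 24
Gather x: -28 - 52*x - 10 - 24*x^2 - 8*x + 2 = -24*x^2 - 60*x - 36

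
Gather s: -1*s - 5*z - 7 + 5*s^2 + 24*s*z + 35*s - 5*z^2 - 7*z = 5*s^2 + s*(24*z + 34) - 5*z^2 - 12*z - 7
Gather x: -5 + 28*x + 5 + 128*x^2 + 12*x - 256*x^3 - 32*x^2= -256*x^3 + 96*x^2 + 40*x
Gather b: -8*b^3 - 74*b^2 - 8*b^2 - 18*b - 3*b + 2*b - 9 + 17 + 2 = -8*b^3 - 82*b^2 - 19*b + 10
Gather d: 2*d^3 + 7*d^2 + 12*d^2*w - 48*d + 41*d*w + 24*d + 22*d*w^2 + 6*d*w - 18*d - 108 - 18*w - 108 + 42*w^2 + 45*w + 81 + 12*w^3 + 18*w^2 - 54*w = 2*d^3 + d^2*(12*w + 7) + d*(22*w^2 + 47*w - 42) + 12*w^3 + 60*w^2 - 27*w - 135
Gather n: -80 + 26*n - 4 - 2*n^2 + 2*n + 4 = -2*n^2 + 28*n - 80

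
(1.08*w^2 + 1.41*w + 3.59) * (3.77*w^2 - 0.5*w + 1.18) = 4.0716*w^4 + 4.7757*w^3 + 14.1037*w^2 - 0.1312*w + 4.2362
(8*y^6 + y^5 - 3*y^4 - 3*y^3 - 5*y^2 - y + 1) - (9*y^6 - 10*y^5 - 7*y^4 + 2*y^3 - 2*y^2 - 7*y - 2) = -y^6 + 11*y^5 + 4*y^4 - 5*y^3 - 3*y^2 + 6*y + 3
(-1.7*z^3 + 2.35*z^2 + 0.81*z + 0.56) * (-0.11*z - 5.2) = 0.187*z^4 + 8.5815*z^3 - 12.3091*z^2 - 4.2736*z - 2.912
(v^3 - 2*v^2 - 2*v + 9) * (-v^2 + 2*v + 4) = -v^5 + 4*v^4 + 2*v^3 - 21*v^2 + 10*v + 36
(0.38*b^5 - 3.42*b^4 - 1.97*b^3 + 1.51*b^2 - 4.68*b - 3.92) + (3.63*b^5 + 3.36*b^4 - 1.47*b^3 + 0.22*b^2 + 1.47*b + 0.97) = 4.01*b^5 - 0.0600000000000001*b^4 - 3.44*b^3 + 1.73*b^2 - 3.21*b - 2.95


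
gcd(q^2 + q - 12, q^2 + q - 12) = q^2 + q - 12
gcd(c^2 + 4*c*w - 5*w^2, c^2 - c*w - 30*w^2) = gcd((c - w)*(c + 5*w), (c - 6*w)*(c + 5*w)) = c + 5*w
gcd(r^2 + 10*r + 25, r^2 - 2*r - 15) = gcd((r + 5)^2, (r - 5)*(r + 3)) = 1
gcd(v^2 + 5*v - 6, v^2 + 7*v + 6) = v + 6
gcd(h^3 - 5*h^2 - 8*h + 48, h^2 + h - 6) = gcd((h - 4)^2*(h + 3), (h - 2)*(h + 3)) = h + 3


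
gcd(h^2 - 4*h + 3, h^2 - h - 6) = h - 3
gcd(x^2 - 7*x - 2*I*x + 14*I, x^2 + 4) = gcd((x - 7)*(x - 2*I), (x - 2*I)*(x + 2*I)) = x - 2*I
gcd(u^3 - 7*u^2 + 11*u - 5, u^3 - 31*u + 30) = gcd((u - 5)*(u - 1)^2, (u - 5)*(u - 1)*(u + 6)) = u^2 - 6*u + 5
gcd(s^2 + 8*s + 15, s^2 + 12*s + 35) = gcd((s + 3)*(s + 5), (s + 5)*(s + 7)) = s + 5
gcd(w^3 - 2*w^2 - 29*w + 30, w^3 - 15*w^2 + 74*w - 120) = w - 6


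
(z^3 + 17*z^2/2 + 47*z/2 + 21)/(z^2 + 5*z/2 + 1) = (2*z^2 + 13*z + 21)/(2*z + 1)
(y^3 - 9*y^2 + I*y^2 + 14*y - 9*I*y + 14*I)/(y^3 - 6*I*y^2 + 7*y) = (y^2 - 9*y + 14)/(y*(y - 7*I))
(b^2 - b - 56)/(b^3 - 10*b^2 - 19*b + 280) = (b + 7)/(b^2 - 2*b - 35)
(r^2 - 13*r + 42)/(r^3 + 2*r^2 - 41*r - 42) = (r - 7)/(r^2 + 8*r + 7)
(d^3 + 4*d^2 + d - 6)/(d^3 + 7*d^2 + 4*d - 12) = (d + 3)/(d + 6)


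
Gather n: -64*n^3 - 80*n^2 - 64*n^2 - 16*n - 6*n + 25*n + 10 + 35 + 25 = -64*n^3 - 144*n^2 + 3*n + 70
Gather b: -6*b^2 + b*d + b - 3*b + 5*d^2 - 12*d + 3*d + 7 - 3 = -6*b^2 + b*(d - 2) + 5*d^2 - 9*d + 4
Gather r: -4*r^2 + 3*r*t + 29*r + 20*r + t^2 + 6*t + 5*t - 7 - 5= -4*r^2 + r*(3*t + 49) + t^2 + 11*t - 12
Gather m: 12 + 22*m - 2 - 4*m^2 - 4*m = -4*m^2 + 18*m + 10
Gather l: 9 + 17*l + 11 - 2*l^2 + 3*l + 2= -2*l^2 + 20*l + 22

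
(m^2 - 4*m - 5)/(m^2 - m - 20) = (m + 1)/(m + 4)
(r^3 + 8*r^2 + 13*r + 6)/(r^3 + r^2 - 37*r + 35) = (r^3 + 8*r^2 + 13*r + 6)/(r^3 + r^2 - 37*r + 35)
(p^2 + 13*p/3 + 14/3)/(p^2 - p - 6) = (p + 7/3)/(p - 3)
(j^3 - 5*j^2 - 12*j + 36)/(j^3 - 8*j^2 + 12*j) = (j + 3)/j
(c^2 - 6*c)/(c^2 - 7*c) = (c - 6)/(c - 7)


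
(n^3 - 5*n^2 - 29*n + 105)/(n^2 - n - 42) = (n^2 + 2*n - 15)/(n + 6)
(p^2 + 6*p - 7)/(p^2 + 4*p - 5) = (p + 7)/(p + 5)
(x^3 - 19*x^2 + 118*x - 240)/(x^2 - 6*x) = x - 13 + 40/x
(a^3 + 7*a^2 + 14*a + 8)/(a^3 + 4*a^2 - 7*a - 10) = (a^2 + 6*a + 8)/(a^2 + 3*a - 10)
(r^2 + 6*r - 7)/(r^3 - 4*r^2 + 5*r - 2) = (r + 7)/(r^2 - 3*r + 2)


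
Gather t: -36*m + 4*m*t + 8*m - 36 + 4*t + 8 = -28*m + t*(4*m + 4) - 28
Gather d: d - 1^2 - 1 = d - 2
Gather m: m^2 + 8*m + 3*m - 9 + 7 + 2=m^2 + 11*m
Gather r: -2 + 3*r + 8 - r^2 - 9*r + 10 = -r^2 - 6*r + 16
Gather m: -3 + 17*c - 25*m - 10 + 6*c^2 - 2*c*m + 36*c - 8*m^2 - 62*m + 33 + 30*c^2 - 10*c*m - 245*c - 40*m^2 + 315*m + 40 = 36*c^2 - 192*c - 48*m^2 + m*(228 - 12*c) + 60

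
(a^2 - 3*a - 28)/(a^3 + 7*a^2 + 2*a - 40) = (a - 7)/(a^2 + 3*a - 10)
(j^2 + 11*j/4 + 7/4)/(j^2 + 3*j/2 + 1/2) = (4*j + 7)/(2*(2*j + 1))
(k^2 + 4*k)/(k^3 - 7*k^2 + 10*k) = (k + 4)/(k^2 - 7*k + 10)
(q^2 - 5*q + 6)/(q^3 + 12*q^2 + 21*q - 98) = (q - 3)/(q^2 + 14*q + 49)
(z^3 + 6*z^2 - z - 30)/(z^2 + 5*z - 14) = (z^2 + 8*z + 15)/(z + 7)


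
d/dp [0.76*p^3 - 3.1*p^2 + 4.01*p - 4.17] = 2.28*p^2 - 6.2*p + 4.01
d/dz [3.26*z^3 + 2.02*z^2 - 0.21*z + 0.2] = 9.78*z^2 + 4.04*z - 0.21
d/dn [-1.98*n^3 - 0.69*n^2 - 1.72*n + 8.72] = -5.94*n^2 - 1.38*n - 1.72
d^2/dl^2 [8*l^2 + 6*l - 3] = 16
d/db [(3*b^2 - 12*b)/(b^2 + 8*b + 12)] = 36*(b^2 + 2*b - 4)/(b^4 + 16*b^3 + 88*b^2 + 192*b + 144)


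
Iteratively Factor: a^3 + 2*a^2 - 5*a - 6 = (a + 1)*(a^2 + a - 6) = (a - 2)*(a + 1)*(a + 3)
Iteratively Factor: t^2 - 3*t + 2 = (t - 1)*(t - 2)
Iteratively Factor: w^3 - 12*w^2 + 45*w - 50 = (w - 5)*(w^2 - 7*w + 10) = (w - 5)^2*(w - 2)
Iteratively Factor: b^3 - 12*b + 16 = (b + 4)*(b^2 - 4*b + 4) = (b - 2)*(b + 4)*(b - 2)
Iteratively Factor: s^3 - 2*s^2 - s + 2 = (s - 1)*(s^2 - s - 2) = (s - 2)*(s - 1)*(s + 1)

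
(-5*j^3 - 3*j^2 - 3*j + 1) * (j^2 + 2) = -5*j^5 - 3*j^4 - 13*j^3 - 5*j^2 - 6*j + 2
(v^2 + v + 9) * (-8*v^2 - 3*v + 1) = -8*v^4 - 11*v^3 - 74*v^2 - 26*v + 9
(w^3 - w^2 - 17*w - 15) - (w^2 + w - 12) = w^3 - 2*w^2 - 18*w - 3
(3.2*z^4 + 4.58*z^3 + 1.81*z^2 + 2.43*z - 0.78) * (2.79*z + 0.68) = 8.928*z^5 + 14.9542*z^4 + 8.1643*z^3 + 8.0105*z^2 - 0.5238*z - 0.5304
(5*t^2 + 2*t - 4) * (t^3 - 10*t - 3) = 5*t^5 + 2*t^4 - 54*t^3 - 35*t^2 + 34*t + 12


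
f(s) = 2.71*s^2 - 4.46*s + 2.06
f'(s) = 5.42*s - 4.46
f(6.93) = 101.30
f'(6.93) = 33.10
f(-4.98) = 91.48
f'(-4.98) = -31.45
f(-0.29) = 3.58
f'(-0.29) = -6.03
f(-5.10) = 95.29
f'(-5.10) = -32.10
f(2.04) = 4.24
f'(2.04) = 6.60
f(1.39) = 1.10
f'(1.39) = 3.07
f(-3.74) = 56.65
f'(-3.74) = -24.73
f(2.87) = 11.58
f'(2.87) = 11.10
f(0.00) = 2.06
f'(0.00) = -4.46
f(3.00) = 13.07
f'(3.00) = 11.80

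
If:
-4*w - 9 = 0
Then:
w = -9/4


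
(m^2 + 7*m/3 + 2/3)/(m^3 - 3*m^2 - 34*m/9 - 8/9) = 3*(m + 2)/(3*m^2 - 10*m - 8)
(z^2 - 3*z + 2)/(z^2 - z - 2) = (z - 1)/(z + 1)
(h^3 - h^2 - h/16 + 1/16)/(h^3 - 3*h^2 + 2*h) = (h^2 - 1/16)/(h*(h - 2))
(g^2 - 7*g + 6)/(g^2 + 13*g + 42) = (g^2 - 7*g + 6)/(g^2 + 13*g + 42)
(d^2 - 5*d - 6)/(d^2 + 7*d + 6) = (d - 6)/(d + 6)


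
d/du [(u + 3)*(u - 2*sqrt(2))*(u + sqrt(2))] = 3*u^2 - 2*sqrt(2)*u + 6*u - 3*sqrt(2) - 4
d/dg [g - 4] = 1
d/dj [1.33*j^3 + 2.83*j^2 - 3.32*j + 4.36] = 3.99*j^2 + 5.66*j - 3.32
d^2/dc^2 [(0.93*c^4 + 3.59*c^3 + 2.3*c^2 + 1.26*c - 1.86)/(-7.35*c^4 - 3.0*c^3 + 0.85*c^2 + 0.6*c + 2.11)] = (2.27373675443232e-13*c^10 - 346.868549999997*c^9 - 780.371549999999*c^8 - 1304.89695*c^7 + 961.86495*c^6 - 325.28646*c^5 - 1187.97003*c^4 - 715.89485*c^3 + 186.210444*c^2 - 6.00497399999998*c - 22.62196)/(397.065375*c^12 + 486.2025*c^11 + 60.692625*c^10 - 182.6955*c^9 - 428.3613*c^8 - 266.3595*c^7 + 38.627225*c^6 + 90.0531*c^5 + 115.46538*c^4 + 33.3963*c^3 - 13.631655*c^2 - 8.01378*c - 9.393931)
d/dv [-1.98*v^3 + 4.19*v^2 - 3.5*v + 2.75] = -5.94*v^2 + 8.38*v - 3.5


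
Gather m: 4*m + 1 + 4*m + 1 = 8*m + 2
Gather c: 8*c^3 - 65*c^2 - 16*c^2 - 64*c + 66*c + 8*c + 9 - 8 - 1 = 8*c^3 - 81*c^2 + 10*c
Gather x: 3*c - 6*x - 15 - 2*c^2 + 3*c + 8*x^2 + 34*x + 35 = -2*c^2 + 6*c + 8*x^2 + 28*x + 20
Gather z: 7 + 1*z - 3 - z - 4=0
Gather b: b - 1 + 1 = b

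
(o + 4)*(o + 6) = o^2 + 10*o + 24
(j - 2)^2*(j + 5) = j^3 + j^2 - 16*j + 20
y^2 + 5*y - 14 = (y - 2)*(y + 7)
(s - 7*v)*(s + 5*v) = s^2 - 2*s*v - 35*v^2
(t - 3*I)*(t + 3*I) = t^2 + 9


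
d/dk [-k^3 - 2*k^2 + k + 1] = -3*k^2 - 4*k + 1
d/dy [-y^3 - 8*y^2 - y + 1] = -3*y^2 - 16*y - 1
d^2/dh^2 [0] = 0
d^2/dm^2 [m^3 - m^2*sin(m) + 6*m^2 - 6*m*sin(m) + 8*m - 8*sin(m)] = m^2*sin(m) + 6*m*sin(m) - 4*m*cos(m) + 6*m + 6*sin(m) - 12*cos(m) + 12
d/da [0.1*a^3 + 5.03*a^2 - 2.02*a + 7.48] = 0.3*a^2 + 10.06*a - 2.02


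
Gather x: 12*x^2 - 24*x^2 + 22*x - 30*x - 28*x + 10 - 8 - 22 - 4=-12*x^2 - 36*x - 24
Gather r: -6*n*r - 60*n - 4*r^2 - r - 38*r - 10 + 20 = -60*n - 4*r^2 + r*(-6*n - 39) + 10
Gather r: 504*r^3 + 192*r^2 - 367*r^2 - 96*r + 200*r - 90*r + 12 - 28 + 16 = 504*r^3 - 175*r^2 + 14*r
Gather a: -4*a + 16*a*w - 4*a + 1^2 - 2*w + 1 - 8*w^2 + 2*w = a*(16*w - 8) - 8*w^2 + 2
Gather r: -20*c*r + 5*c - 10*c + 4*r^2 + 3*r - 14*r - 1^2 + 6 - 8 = -5*c + 4*r^2 + r*(-20*c - 11) - 3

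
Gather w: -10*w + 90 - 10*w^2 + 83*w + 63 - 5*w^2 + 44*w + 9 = -15*w^2 + 117*w + 162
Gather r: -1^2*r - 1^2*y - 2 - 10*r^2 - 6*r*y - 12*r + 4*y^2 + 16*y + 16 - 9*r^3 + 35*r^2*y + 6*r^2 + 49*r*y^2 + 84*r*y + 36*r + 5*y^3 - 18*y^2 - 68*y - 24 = -9*r^3 + r^2*(35*y - 4) + r*(49*y^2 + 78*y + 23) + 5*y^3 - 14*y^2 - 53*y - 10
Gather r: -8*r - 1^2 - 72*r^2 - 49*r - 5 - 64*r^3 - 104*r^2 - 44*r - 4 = -64*r^3 - 176*r^2 - 101*r - 10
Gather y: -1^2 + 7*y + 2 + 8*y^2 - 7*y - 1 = 8*y^2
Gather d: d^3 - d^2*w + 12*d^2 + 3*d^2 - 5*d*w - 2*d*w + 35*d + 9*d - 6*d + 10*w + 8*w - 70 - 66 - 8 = d^3 + d^2*(15 - w) + d*(38 - 7*w) + 18*w - 144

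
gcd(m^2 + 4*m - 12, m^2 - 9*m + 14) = m - 2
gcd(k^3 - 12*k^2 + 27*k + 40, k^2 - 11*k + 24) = k - 8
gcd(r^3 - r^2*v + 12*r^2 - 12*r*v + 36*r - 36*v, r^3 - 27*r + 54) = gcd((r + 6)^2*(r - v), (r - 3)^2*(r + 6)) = r + 6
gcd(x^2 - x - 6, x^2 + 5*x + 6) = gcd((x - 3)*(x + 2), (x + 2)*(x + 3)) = x + 2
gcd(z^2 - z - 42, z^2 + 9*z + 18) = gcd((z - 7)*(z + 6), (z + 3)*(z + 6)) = z + 6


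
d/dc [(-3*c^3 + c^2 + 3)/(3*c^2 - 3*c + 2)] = (-9*c^4 + 18*c^3 - 21*c^2 - 14*c + 9)/(9*c^4 - 18*c^3 + 21*c^2 - 12*c + 4)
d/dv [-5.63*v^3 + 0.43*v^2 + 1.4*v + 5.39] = -16.89*v^2 + 0.86*v + 1.4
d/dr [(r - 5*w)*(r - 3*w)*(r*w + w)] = w*(3*r^2 - 16*r*w + 2*r + 15*w^2 - 8*w)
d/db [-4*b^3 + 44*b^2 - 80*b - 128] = -12*b^2 + 88*b - 80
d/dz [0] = 0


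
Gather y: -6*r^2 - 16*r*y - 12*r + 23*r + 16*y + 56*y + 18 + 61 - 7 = -6*r^2 + 11*r + y*(72 - 16*r) + 72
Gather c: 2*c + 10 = 2*c + 10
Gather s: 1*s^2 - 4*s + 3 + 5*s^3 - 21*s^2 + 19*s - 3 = 5*s^3 - 20*s^2 + 15*s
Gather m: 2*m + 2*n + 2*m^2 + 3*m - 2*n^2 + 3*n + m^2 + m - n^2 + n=3*m^2 + 6*m - 3*n^2 + 6*n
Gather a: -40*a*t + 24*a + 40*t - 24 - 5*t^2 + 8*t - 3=a*(24 - 40*t) - 5*t^2 + 48*t - 27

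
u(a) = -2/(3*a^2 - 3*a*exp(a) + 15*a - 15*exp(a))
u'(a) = -2*(3*a*exp(a) - 6*a + 18*exp(a) - 15)/(3*a^2 - 3*a*exp(a) + 15*a - 15*exp(a))^2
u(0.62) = 0.10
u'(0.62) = -0.08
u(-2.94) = 0.11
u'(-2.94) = -0.02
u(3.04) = 0.00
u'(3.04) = -0.01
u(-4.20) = 0.20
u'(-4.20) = -0.20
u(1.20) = 0.05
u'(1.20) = -0.06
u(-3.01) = 0.11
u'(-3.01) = -0.02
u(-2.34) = 0.10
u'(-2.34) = -0.00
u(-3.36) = 0.12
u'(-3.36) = -0.04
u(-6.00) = -0.11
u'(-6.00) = -0.13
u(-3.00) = 0.11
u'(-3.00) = -0.02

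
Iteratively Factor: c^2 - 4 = (c + 2)*(c - 2)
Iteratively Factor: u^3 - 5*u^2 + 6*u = (u - 3)*(u^2 - 2*u) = u*(u - 3)*(u - 2)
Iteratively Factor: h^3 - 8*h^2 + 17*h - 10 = (h - 5)*(h^2 - 3*h + 2) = (h - 5)*(h - 2)*(h - 1)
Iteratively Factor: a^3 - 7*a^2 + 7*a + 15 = (a - 5)*(a^2 - 2*a - 3) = (a - 5)*(a + 1)*(a - 3)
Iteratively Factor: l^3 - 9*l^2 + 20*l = (l)*(l^2 - 9*l + 20) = l*(l - 5)*(l - 4)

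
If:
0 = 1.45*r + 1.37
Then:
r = -0.94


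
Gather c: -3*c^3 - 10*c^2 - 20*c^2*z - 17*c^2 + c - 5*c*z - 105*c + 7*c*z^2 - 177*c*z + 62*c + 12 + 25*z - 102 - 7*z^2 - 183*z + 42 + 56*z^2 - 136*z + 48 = -3*c^3 + c^2*(-20*z - 27) + c*(7*z^2 - 182*z - 42) + 49*z^2 - 294*z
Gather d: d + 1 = d + 1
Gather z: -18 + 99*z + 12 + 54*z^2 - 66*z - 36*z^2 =18*z^2 + 33*z - 6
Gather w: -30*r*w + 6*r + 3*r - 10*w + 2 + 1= 9*r + w*(-30*r - 10) + 3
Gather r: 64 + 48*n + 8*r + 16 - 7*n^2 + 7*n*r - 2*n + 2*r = -7*n^2 + 46*n + r*(7*n + 10) + 80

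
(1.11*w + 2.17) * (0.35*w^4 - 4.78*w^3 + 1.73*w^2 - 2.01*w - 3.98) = 0.3885*w^5 - 4.5463*w^4 - 8.4523*w^3 + 1.523*w^2 - 8.7795*w - 8.6366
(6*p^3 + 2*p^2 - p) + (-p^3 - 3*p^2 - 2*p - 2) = 5*p^3 - p^2 - 3*p - 2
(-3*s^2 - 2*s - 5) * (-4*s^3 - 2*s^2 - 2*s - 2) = 12*s^5 + 14*s^4 + 30*s^3 + 20*s^2 + 14*s + 10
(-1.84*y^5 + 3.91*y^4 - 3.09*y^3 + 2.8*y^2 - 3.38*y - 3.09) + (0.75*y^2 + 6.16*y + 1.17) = -1.84*y^5 + 3.91*y^4 - 3.09*y^3 + 3.55*y^2 + 2.78*y - 1.92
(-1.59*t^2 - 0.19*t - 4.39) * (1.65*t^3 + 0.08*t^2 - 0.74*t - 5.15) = -2.6235*t^5 - 0.4407*t^4 - 6.0821*t^3 + 7.9779*t^2 + 4.2271*t + 22.6085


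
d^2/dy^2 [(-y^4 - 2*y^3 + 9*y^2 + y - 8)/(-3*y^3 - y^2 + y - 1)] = 2*(-83*y^6 - 21*y^5 + 312*y^4 + 360*y^3 - 3*y^2 - 87*y - 10)/(27*y^9 + 27*y^8 - 18*y^7 + 10*y^6 + 24*y^5 - 12*y^4 + 2*y^3 + 6*y^2 - 3*y + 1)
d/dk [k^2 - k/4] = 2*k - 1/4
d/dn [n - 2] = 1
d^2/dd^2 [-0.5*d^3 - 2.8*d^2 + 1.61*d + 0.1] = -3.0*d - 5.6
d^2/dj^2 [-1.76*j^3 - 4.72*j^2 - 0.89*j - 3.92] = -10.56*j - 9.44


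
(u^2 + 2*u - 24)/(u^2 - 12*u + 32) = (u + 6)/(u - 8)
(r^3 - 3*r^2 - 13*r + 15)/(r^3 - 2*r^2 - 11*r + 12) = (r - 5)/(r - 4)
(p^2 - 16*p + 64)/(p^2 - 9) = (p^2 - 16*p + 64)/(p^2 - 9)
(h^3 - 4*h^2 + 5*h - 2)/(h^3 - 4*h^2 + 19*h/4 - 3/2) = 4*(h^2 - 2*h + 1)/(4*h^2 - 8*h + 3)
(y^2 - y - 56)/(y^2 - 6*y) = (y^2 - y - 56)/(y*(y - 6))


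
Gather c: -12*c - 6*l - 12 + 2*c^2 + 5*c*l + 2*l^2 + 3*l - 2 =2*c^2 + c*(5*l - 12) + 2*l^2 - 3*l - 14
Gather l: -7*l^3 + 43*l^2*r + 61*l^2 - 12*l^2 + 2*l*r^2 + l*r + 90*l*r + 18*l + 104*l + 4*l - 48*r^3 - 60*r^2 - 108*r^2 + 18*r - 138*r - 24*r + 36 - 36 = -7*l^3 + l^2*(43*r + 49) + l*(2*r^2 + 91*r + 126) - 48*r^3 - 168*r^2 - 144*r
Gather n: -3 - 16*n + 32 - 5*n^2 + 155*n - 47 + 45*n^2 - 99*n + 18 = 40*n^2 + 40*n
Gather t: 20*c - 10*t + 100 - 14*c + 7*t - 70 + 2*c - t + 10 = 8*c - 4*t + 40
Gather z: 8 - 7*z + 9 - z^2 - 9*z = -z^2 - 16*z + 17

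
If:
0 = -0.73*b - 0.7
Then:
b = -0.96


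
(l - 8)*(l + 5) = l^2 - 3*l - 40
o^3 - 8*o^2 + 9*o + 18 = (o - 6)*(o - 3)*(o + 1)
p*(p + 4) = p^2 + 4*p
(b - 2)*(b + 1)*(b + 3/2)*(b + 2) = b^4 + 5*b^3/2 - 5*b^2/2 - 10*b - 6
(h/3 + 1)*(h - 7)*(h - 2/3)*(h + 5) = h^4/3 + h^3/9 - 125*h^2/9 - 233*h/9 + 70/3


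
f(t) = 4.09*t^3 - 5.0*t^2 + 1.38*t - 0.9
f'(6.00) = 383.10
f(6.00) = 710.82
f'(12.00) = 1648.26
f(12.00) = 6363.18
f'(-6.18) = 531.80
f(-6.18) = -1165.75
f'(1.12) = 5.57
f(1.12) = 0.12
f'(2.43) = 49.53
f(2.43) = 31.62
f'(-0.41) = 7.54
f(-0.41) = -2.59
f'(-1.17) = 29.88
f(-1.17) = -15.91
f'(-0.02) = 1.58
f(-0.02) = -0.93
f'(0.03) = 1.09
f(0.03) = -0.86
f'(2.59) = 57.79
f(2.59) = 40.19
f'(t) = 12.27*t^2 - 10.0*t + 1.38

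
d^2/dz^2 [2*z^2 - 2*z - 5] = 4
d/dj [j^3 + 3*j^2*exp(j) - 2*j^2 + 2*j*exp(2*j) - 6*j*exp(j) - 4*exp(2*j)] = 3*j^2*exp(j) + 3*j^2 + 4*j*exp(2*j) - 4*j - 6*exp(2*j) - 6*exp(j)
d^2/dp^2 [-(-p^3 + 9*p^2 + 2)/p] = 2 - 4/p^3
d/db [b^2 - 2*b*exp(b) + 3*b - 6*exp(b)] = -2*b*exp(b) + 2*b - 8*exp(b) + 3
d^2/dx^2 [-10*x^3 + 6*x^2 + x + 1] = 12 - 60*x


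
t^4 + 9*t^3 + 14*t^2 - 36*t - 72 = (t - 2)*(t + 2)*(t + 3)*(t + 6)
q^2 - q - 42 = (q - 7)*(q + 6)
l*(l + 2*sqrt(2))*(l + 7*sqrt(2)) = l^3 + 9*sqrt(2)*l^2 + 28*l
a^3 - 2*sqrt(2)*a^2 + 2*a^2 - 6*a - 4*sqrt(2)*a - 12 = (a + 2)*(a - 3*sqrt(2))*(a + sqrt(2))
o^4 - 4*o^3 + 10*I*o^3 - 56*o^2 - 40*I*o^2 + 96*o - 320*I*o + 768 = (o - 8)*(o + 4)*(o + 4*I)*(o + 6*I)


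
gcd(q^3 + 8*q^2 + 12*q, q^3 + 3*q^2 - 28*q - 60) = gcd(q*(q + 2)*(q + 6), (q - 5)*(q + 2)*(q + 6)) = q^2 + 8*q + 12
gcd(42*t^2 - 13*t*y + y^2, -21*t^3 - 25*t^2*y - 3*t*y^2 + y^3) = -7*t + y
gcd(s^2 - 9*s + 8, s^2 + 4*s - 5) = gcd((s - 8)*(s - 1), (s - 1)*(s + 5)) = s - 1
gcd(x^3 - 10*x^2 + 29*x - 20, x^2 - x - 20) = x - 5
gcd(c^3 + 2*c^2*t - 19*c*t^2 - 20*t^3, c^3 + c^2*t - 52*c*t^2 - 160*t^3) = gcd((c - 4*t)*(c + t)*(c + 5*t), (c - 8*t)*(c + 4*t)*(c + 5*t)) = c + 5*t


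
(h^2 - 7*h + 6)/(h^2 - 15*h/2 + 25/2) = 2*(h^2 - 7*h + 6)/(2*h^2 - 15*h + 25)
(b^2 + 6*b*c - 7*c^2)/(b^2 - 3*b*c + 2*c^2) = (b + 7*c)/(b - 2*c)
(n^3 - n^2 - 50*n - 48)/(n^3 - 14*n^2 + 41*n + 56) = (n + 6)/(n - 7)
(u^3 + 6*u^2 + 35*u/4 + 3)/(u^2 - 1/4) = (2*u^2 + 11*u + 12)/(2*u - 1)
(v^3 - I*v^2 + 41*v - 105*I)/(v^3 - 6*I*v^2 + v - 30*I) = (v + 7*I)/(v + 2*I)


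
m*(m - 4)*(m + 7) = m^3 + 3*m^2 - 28*m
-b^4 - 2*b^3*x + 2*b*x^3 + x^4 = (-b + x)*(b + x)^3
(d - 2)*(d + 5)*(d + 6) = d^3 + 9*d^2 + 8*d - 60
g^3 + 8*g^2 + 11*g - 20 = (g - 1)*(g + 4)*(g + 5)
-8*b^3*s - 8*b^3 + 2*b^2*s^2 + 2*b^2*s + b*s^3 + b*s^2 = (-2*b + s)*(4*b + s)*(b*s + b)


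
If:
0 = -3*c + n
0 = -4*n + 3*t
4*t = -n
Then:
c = 0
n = 0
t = 0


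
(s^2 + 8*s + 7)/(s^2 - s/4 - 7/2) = 4*(s^2 + 8*s + 7)/(4*s^2 - s - 14)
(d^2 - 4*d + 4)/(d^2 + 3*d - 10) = (d - 2)/(d + 5)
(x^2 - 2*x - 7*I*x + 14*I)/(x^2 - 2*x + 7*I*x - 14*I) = (x - 7*I)/(x + 7*I)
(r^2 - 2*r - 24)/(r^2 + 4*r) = (r - 6)/r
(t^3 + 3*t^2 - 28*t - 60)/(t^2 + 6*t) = t - 3 - 10/t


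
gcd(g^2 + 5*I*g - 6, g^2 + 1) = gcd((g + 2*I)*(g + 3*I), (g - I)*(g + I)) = 1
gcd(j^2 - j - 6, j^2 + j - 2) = j + 2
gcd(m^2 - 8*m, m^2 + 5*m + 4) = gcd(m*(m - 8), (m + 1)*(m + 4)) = 1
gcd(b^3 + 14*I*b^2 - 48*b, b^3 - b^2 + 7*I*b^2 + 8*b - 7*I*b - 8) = b + 8*I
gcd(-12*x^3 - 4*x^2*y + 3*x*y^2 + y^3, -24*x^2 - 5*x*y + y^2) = 3*x + y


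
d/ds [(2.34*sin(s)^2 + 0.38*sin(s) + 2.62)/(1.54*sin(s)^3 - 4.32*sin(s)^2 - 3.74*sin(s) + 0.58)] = (-3.6036*sin(s)^4 - 1.1704*sin(s)^3 - 19.2144*sin(s)^2 + 25.3512*sin(s) + 10.0192)*cos(s)/(2.3716*sin(s)^6 - 13.3056*sin(s)^5 + 7.1432*sin(s)^4 + 34.1*sin(s)^3 + 8.9764*sin(s)^2 - 4.3384*sin(s) + 0.3364)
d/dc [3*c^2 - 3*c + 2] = 6*c - 3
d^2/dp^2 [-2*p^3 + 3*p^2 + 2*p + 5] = 6 - 12*p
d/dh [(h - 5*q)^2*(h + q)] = 3*(h - 5*q)*(h - q)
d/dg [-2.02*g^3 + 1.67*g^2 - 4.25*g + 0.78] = -6.06*g^2 + 3.34*g - 4.25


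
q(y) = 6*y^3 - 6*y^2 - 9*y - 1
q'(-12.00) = 2727.00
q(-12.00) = -11125.00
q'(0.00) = -9.00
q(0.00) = -1.00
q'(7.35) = 875.20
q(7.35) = 1991.11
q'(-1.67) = 61.24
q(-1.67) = -30.65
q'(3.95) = 224.44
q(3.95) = 239.61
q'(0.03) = -9.34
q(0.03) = -1.28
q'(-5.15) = 530.20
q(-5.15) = -933.33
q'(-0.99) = 20.52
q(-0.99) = -3.79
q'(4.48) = 298.51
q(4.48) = 377.75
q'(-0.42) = -0.78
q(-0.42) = 1.28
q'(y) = 18*y^2 - 12*y - 9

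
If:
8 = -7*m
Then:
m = -8/7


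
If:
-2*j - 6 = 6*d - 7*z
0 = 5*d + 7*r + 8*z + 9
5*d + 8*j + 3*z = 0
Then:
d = 31*z/19 - 24/19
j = 15/19 - 53*z/38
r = -307*z/133 - 51/133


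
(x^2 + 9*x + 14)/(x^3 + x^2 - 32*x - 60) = (x + 7)/(x^2 - x - 30)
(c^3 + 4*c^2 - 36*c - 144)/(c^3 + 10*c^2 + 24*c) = (c - 6)/c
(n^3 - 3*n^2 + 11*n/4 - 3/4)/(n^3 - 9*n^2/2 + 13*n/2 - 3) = (n - 1/2)/(n - 2)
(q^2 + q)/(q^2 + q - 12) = q*(q + 1)/(q^2 + q - 12)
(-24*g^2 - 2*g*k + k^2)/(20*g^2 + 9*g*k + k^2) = (-6*g + k)/(5*g + k)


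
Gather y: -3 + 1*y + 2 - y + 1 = 0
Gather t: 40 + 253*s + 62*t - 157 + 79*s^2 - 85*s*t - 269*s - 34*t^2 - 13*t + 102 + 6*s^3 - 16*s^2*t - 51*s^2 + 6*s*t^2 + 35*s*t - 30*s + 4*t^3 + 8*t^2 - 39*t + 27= 6*s^3 + 28*s^2 - 46*s + 4*t^3 + t^2*(6*s - 26) + t*(-16*s^2 - 50*s + 10) + 12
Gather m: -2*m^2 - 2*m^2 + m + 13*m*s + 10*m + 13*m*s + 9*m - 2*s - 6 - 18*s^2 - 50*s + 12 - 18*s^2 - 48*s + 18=-4*m^2 + m*(26*s + 20) - 36*s^2 - 100*s + 24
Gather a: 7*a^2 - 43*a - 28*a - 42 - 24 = 7*a^2 - 71*a - 66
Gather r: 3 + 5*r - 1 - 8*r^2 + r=-8*r^2 + 6*r + 2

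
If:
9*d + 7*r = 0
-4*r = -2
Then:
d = -7/18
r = 1/2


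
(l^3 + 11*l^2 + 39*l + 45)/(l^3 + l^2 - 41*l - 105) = (l + 3)/(l - 7)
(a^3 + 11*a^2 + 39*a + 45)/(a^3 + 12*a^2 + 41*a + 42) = (a^2 + 8*a + 15)/(a^2 + 9*a + 14)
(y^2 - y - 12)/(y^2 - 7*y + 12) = (y + 3)/(y - 3)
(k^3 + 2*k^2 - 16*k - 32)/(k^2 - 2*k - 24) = (k^2 - 2*k - 8)/(k - 6)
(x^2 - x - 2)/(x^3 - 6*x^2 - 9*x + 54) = (x^2 - x - 2)/(x^3 - 6*x^2 - 9*x + 54)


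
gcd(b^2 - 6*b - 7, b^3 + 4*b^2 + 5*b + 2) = b + 1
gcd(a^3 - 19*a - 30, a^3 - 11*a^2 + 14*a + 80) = a^2 - 3*a - 10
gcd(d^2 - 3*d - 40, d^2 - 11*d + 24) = d - 8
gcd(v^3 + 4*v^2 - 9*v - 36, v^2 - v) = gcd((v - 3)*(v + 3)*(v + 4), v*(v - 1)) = 1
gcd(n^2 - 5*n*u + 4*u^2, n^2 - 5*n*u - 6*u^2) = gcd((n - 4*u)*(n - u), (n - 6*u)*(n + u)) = 1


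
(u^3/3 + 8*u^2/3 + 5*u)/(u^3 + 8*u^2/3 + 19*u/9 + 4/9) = 3*u*(u^2 + 8*u + 15)/(9*u^3 + 24*u^2 + 19*u + 4)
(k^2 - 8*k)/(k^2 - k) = (k - 8)/(k - 1)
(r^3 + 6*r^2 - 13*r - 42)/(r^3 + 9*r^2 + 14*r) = (r - 3)/r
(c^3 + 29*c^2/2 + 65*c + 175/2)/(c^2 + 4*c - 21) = (2*c^2 + 15*c + 25)/(2*(c - 3))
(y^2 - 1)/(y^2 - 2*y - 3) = (y - 1)/(y - 3)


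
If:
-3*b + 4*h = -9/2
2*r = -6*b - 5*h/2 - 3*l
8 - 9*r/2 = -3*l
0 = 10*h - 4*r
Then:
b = 931/642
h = -4/107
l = -901/321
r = -10/107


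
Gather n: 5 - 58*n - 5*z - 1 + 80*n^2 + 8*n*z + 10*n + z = 80*n^2 + n*(8*z - 48) - 4*z + 4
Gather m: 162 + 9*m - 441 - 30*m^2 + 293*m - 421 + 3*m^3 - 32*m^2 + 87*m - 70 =3*m^3 - 62*m^2 + 389*m - 770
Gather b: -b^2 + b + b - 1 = -b^2 + 2*b - 1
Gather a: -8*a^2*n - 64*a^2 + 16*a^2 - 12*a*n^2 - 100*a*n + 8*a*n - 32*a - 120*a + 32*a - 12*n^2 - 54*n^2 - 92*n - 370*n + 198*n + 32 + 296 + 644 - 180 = a^2*(-8*n - 48) + a*(-12*n^2 - 92*n - 120) - 66*n^2 - 264*n + 792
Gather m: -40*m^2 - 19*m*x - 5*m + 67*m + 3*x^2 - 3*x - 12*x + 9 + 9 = -40*m^2 + m*(62 - 19*x) + 3*x^2 - 15*x + 18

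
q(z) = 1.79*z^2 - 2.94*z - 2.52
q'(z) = 3.58*z - 2.94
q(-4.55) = 47.91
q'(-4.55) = -19.23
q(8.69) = 107.11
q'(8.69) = 28.17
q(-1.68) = 7.47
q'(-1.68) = -8.95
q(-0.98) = 2.08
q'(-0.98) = -6.45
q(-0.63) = 0.04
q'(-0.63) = -5.20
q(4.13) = 15.87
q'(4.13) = 11.85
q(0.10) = -2.80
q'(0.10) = -2.58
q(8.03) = 89.29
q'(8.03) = 25.81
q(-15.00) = 444.33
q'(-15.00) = -56.64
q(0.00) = -2.52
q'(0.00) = -2.94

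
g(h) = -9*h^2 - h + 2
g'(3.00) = -55.00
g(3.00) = -82.00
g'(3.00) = -55.00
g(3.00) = -82.00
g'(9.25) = -167.50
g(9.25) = -777.31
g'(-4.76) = 84.68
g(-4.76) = -197.16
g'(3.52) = -64.36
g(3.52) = -113.03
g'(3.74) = -68.32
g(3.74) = -127.63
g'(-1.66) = 28.88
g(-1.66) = -21.14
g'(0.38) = -7.84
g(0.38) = 0.32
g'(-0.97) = 16.46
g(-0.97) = -5.50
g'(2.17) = -40.06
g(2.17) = -42.55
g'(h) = -18*h - 1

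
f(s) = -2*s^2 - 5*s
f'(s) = -4*s - 5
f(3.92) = -50.33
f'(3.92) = -20.68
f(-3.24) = -4.80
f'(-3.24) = 7.96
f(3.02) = -33.34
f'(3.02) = -17.08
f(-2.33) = 0.79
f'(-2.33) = 4.32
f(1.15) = -8.40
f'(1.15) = -9.60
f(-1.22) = 3.12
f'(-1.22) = -0.12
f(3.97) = -51.37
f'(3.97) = -20.88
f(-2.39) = 0.53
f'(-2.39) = 4.56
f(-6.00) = -42.00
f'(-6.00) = 19.00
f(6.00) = -102.00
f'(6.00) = -29.00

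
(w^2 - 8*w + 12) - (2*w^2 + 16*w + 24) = -w^2 - 24*w - 12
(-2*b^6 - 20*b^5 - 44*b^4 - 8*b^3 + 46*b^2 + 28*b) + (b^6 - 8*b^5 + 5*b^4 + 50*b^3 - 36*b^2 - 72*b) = -b^6 - 28*b^5 - 39*b^4 + 42*b^3 + 10*b^2 - 44*b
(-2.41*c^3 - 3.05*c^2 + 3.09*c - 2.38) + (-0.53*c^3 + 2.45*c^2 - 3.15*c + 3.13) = -2.94*c^3 - 0.6*c^2 - 0.0600000000000001*c + 0.75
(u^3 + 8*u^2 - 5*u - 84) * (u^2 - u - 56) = u^5 + 7*u^4 - 69*u^3 - 527*u^2 + 364*u + 4704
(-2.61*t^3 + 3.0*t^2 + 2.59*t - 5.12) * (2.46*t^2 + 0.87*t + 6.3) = -6.4206*t^5 + 5.1093*t^4 - 7.4616*t^3 + 8.5581*t^2 + 11.8626*t - 32.256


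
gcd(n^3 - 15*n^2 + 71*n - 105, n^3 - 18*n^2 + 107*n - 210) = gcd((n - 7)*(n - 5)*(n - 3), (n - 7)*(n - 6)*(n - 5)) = n^2 - 12*n + 35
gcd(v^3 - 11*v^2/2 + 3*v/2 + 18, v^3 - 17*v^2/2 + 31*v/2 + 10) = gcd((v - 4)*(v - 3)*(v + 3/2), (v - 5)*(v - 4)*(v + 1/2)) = v - 4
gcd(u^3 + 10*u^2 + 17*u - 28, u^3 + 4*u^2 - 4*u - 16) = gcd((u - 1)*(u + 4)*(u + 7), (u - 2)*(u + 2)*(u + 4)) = u + 4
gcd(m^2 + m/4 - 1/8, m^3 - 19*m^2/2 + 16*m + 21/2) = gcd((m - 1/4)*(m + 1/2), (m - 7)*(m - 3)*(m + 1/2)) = m + 1/2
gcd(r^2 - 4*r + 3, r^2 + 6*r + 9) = 1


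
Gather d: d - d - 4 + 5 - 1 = 0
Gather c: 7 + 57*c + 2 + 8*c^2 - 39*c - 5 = 8*c^2 + 18*c + 4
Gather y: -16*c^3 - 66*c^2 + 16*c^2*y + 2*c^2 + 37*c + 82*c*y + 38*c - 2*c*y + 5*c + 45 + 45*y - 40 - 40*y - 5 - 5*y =-16*c^3 - 64*c^2 + 80*c + y*(16*c^2 + 80*c)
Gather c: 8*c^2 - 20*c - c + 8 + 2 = 8*c^2 - 21*c + 10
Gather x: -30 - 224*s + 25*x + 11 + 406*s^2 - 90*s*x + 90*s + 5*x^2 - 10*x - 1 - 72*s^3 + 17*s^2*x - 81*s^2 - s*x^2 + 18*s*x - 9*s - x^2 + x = -72*s^3 + 325*s^2 - 143*s + x^2*(4 - s) + x*(17*s^2 - 72*s + 16) - 20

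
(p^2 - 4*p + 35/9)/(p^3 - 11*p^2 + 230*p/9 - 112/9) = (3*p - 5)/(3*p^2 - 26*p + 16)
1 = 1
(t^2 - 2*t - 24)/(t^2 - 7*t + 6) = (t + 4)/(t - 1)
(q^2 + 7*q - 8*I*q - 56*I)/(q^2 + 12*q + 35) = (q - 8*I)/(q + 5)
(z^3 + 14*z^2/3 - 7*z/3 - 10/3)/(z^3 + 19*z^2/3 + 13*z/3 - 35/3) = (3*z + 2)/(3*z + 7)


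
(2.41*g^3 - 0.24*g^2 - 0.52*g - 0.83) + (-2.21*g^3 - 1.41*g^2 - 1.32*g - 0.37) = 0.2*g^3 - 1.65*g^2 - 1.84*g - 1.2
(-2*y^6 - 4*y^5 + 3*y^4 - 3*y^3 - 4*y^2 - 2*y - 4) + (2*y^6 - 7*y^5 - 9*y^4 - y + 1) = -11*y^5 - 6*y^4 - 3*y^3 - 4*y^2 - 3*y - 3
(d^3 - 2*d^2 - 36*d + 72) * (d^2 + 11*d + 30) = d^5 + 9*d^4 - 28*d^3 - 384*d^2 - 288*d + 2160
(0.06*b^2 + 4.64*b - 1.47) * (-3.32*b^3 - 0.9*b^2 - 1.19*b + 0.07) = -0.1992*b^5 - 15.4588*b^4 + 0.633*b^3 - 4.1944*b^2 + 2.0741*b - 0.1029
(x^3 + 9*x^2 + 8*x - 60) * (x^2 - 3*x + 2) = x^5 + 6*x^4 - 17*x^3 - 66*x^2 + 196*x - 120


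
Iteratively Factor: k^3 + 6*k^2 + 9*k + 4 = (k + 1)*(k^2 + 5*k + 4) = (k + 1)*(k + 4)*(k + 1)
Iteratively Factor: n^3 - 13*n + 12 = (n - 3)*(n^2 + 3*n - 4) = (n - 3)*(n - 1)*(n + 4)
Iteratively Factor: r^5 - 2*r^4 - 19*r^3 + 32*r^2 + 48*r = (r - 4)*(r^4 + 2*r^3 - 11*r^2 - 12*r) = (r - 4)*(r - 3)*(r^3 + 5*r^2 + 4*r) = (r - 4)*(r - 3)*(r + 1)*(r^2 + 4*r) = r*(r - 4)*(r - 3)*(r + 1)*(r + 4)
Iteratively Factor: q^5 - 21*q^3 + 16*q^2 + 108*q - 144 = (q + 3)*(q^4 - 3*q^3 - 12*q^2 + 52*q - 48) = (q - 3)*(q + 3)*(q^3 - 12*q + 16) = (q - 3)*(q - 2)*(q + 3)*(q^2 + 2*q - 8) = (q - 3)*(q - 2)^2*(q + 3)*(q + 4)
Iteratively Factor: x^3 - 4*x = (x)*(x^2 - 4) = x*(x - 2)*(x + 2)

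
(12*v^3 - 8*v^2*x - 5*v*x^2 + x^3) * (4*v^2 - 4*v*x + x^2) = 48*v^5 - 80*v^4*x + 24*v^3*x^2 + 16*v^2*x^3 - 9*v*x^4 + x^5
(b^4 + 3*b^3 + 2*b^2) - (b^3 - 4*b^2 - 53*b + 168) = b^4 + 2*b^3 + 6*b^2 + 53*b - 168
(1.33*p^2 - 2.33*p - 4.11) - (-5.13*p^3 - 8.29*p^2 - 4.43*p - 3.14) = 5.13*p^3 + 9.62*p^2 + 2.1*p - 0.97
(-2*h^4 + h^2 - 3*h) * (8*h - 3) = -16*h^5 + 6*h^4 + 8*h^3 - 27*h^2 + 9*h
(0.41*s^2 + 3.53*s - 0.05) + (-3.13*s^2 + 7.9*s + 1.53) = -2.72*s^2 + 11.43*s + 1.48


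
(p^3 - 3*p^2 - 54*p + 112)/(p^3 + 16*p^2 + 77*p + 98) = (p^2 - 10*p + 16)/(p^2 + 9*p + 14)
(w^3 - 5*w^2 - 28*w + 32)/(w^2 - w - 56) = (w^2 + 3*w - 4)/(w + 7)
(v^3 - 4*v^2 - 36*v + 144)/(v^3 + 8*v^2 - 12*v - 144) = (v - 6)/(v + 6)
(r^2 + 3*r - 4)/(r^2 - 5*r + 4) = (r + 4)/(r - 4)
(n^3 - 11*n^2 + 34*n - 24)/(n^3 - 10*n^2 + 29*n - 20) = (n - 6)/(n - 5)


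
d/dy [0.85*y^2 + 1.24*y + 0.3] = 1.7*y + 1.24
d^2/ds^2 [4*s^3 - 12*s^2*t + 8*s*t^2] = 24*s - 24*t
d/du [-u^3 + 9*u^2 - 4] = 3*u*(6 - u)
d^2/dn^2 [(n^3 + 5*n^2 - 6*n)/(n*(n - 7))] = 156/(n^3 - 21*n^2 + 147*n - 343)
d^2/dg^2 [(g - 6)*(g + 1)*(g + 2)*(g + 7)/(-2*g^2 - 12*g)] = (-g^6 - 18*g^5 - 108*g^4 - 242*g^3 + 252*g^2 + 1512*g + 3024)/(g^3*(g^3 + 18*g^2 + 108*g + 216))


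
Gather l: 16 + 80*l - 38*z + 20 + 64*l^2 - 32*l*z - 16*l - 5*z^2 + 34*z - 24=64*l^2 + l*(64 - 32*z) - 5*z^2 - 4*z + 12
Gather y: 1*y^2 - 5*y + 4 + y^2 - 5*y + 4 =2*y^2 - 10*y + 8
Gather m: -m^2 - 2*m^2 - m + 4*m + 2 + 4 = -3*m^2 + 3*m + 6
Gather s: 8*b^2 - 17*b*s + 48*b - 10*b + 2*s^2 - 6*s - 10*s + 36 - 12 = 8*b^2 + 38*b + 2*s^2 + s*(-17*b - 16) + 24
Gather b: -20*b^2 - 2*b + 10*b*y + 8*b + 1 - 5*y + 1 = -20*b^2 + b*(10*y + 6) - 5*y + 2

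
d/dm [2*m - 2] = 2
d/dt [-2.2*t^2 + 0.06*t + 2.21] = 0.06 - 4.4*t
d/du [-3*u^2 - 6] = -6*u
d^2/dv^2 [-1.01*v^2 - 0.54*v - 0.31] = -2.02000000000000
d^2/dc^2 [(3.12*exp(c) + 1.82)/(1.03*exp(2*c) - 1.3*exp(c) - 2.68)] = (3.310008*exp(4*c) + 11.901032*exp(3*c) + 44.363748*exp(2*c) + 12.301432*exp(c) + 16.068208)*exp(c)/(1.092727*exp(6*c) - 4.13751*exp(5*c) - 3.307536*exp(4*c) + 19.33412*exp(3*c) + 8.606016*exp(2*c) - 28.01136*exp(c) - 19.248832)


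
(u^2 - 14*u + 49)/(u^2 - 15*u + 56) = (u - 7)/(u - 8)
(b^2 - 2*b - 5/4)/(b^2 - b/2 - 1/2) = (b - 5/2)/(b - 1)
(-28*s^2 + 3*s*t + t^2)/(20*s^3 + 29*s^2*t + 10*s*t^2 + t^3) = (-28*s^2 + 3*s*t + t^2)/(20*s^3 + 29*s^2*t + 10*s*t^2 + t^3)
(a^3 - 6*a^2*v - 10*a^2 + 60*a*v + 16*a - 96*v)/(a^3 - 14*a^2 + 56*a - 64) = (a - 6*v)/(a - 4)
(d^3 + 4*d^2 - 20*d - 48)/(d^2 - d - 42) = (d^2 - 2*d - 8)/(d - 7)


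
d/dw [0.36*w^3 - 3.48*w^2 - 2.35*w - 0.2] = 1.08*w^2 - 6.96*w - 2.35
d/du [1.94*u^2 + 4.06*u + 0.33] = 3.88*u + 4.06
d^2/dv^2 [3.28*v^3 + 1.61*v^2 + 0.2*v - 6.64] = 19.68*v + 3.22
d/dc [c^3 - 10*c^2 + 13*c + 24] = 3*c^2 - 20*c + 13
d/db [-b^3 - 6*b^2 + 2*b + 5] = -3*b^2 - 12*b + 2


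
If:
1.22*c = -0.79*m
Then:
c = -0.647540983606557*m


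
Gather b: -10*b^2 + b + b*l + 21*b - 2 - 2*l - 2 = -10*b^2 + b*(l + 22) - 2*l - 4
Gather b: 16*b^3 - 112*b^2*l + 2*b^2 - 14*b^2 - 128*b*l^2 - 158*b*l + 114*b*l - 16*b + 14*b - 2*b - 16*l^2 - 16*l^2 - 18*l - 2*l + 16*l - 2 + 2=16*b^3 + b^2*(-112*l - 12) + b*(-128*l^2 - 44*l - 4) - 32*l^2 - 4*l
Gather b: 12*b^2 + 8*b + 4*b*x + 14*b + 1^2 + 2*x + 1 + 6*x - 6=12*b^2 + b*(4*x + 22) + 8*x - 4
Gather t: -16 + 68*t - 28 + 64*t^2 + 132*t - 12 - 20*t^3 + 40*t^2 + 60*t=-20*t^3 + 104*t^2 + 260*t - 56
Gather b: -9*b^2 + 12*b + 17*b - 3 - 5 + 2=-9*b^2 + 29*b - 6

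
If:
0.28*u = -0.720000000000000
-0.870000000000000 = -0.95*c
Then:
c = 0.92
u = -2.57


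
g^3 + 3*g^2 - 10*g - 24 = (g - 3)*(g + 2)*(g + 4)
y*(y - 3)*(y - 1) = y^3 - 4*y^2 + 3*y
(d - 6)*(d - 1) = d^2 - 7*d + 6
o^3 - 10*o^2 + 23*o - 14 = (o - 7)*(o - 2)*(o - 1)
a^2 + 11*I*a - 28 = (a + 4*I)*(a + 7*I)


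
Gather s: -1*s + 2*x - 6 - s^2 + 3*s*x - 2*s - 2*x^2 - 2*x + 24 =-s^2 + s*(3*x - 3) - 2*x^2 + 18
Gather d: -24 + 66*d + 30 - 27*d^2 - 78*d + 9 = -27*d^2 - 12*d + 15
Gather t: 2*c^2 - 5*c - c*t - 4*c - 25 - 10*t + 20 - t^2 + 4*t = 2*c^2 - 9*c - t^2 + t*(-c - 6) - 5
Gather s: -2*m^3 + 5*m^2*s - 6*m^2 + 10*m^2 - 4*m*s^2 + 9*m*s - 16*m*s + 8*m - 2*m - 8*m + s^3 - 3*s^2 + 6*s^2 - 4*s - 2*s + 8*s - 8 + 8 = -2*m^3 + 4*m^2 - 2*m + s^3 + s^2*(3 - 4*m) + s*(5*m^2 - 7*m + 2)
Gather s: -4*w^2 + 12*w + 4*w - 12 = -4*w^2 + 16*w - 12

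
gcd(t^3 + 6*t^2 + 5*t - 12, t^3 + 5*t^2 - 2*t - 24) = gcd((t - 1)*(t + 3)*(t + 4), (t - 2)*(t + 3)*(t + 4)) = t^2 + 7*t + 12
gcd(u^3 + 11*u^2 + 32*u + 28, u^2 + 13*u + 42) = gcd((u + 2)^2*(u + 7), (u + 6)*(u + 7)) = u + 7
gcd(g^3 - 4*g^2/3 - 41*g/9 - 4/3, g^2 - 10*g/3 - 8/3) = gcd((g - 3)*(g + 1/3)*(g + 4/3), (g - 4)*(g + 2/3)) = 1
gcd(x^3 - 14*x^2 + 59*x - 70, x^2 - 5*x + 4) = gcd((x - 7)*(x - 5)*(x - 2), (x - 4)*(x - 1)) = 1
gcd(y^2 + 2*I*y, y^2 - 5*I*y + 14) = y + 2*I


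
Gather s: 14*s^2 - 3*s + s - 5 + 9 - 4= 14*s^2 - 2*s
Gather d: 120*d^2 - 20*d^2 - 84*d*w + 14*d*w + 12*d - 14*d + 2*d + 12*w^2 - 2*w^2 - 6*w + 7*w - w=100*d^2 - 70*d*w + 10*w^2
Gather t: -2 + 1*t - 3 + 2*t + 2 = 3*t - 3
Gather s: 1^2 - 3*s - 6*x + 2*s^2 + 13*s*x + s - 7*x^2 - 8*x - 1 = 2*s^2 + s*(13*x - 2) - 7*x^2 - 14*x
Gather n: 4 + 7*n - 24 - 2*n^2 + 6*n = -2*n^2 + 13*n - 20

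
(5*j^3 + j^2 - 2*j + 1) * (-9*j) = -45*j^4 - 9*j^3 + 18*j^2 - 9*j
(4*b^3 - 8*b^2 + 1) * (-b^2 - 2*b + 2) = -4*b^5 + 24*b^3 - 17*b^2 - 2*b + 2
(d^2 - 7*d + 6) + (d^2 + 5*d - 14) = 2*d^2 - 2*d - 8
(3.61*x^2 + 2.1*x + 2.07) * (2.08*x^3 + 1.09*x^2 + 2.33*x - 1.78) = 7.5088*x^5 + 8.3029*x^4 + 15.0059*x^3 + 0.7235*x^2 + 1.0851*x - 3.6846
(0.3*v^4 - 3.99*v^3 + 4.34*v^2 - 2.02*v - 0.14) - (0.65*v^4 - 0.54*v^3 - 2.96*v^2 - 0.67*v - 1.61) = -0.35*v^4 - 3.45*v^3 + 7.3*v^2 - 1.35*v + 1.47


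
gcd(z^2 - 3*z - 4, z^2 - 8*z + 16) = z - 4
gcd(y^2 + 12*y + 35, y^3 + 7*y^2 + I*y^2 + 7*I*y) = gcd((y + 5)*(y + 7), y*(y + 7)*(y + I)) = y + 7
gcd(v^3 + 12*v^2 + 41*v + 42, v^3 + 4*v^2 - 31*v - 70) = v^2 + 9*v + 14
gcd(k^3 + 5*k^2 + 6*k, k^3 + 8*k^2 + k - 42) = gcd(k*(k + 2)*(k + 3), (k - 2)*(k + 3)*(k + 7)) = k + 3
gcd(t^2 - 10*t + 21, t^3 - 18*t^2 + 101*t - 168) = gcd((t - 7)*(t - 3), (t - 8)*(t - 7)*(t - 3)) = t^2 - 10*t + 21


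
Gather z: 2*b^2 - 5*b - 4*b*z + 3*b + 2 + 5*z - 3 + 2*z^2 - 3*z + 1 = 2*b^2 - 2*b + 2*z^2 + z*(2 - 4*b)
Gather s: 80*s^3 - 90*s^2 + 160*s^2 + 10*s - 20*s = 80*s^3 + 70*s^2 - 10*s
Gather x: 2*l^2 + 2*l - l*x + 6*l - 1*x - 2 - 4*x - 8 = 2*l^2 + 8*l + x*(-l - 5) - 10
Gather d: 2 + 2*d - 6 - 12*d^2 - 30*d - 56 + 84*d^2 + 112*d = 72*d^2 + 84*d - 60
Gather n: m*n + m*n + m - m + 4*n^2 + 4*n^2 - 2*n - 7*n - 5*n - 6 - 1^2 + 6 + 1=8*n^2 + n*(2*m - 14)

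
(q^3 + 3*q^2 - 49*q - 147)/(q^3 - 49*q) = (q + 3)/q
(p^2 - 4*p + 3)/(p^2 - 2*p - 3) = (p - 1)/(p + 1)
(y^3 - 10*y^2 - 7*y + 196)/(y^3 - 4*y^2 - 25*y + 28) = (y - 7)/(y - 1)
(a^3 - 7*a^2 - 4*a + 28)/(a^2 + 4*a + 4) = (a^2 - 9*a + 14)/(a + 2)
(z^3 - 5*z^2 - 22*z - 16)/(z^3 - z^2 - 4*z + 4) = (z^2 - 7*z - 8)/(z^2 - 3*z + 2)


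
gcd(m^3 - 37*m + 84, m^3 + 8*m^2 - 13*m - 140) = m^2 + 3*m - 28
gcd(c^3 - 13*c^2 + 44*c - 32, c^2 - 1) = c - 1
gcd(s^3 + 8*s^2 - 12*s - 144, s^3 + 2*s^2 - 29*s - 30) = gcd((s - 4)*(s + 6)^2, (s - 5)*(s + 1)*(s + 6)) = s + 6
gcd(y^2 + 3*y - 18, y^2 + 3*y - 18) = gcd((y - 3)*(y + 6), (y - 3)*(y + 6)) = y^2 + 3*y - 18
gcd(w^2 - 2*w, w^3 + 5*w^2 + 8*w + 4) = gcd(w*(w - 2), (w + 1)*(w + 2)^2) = 1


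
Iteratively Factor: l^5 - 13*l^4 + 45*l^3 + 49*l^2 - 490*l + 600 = (l - 2)*(l^4 - 11*l^3 + 23*l^2 + 95*l - 300) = (l - 5)*(l - 2)*(l^3 - 6*l^2 - 7*l + 60) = (l - 5)*(l - 2)*(l + 3)*(l^2 - 9*l + 20) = (l - 5)^2*(l - 2)*(l + 3)*(l - 4)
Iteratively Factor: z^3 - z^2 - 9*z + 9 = (z + 3)*(z^2 - 4*z + 3) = (z - 1)*(z + 3)*(z - 3)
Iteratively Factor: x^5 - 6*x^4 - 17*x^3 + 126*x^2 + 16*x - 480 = (x + 4)*(x^4 - 10*x^3 + 23*x^2 + 34*x - 120) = (x + 2)*(x + 4)*(x^3 - 12*x^2 + 47*x - 60) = (x - 3)*(x + 2)*(x + 4)*(x^2 - 9*x + 20) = (x - 4)*(x - 3)*(x + 2)*(x + 4)*(x - 5)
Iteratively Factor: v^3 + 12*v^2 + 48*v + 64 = (v + 4)*(v^2 + 8*v + 16) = (v + 4)^2*(v + 4)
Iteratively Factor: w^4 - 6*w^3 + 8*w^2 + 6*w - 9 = (w + 1)*(w^3 - 7*w^2 + 15*w - 9) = (w - 3)*(w + 1)*(w^2 - 4*w + 3) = (w - 3)*(w - 1)*(w + 1)*(w - 3)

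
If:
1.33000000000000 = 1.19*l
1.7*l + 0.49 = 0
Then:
No Solution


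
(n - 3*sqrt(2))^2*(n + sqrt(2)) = n^3 - 5*sqrt(2)*n^2 + 6*n + 18*sqrt(2)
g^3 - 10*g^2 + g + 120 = (g - 8)*(g - 5)*(g + 3)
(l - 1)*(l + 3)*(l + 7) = l^3 + 9*l^2 + 11*l - 21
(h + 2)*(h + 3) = h^2 + 5*h + 6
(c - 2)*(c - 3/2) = c^2 - 7*c/2 + 3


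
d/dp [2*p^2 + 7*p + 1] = 4*p + 7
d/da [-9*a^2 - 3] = -18*a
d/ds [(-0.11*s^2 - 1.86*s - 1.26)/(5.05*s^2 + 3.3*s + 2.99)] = (9.03*s^2 + 12.0682*s - 1.4034)/(25.5025*s^4 + 33.33*s^3 + 41.089*s^2 + 19.734*s + 8.9401)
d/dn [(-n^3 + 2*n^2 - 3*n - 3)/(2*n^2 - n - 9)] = (-2*n^4 + 2*n^3 + 31*n^2 - 24*n + 24)/(4*n^4 - 4*n^3 - 35*n^2 + 18*n + 81)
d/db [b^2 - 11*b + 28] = 2*b - 11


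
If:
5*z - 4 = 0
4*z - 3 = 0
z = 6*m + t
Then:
No Solution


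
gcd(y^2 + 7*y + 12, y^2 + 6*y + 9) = y + 3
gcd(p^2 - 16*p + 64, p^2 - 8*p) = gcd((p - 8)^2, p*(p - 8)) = p - 8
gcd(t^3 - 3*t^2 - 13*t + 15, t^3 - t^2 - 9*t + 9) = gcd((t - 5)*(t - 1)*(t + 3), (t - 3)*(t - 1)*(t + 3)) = t^2 + 2*t - 3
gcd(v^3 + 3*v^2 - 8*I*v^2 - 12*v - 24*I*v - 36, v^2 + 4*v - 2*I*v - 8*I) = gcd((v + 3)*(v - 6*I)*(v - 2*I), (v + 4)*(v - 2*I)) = v - 2*I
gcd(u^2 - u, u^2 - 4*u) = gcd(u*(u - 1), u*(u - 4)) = u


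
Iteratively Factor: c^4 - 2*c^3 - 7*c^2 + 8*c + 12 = (c + 1)*(c^3 - 3*c^2 - 4*c + 12) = (c - 3)*(c + 1)*(c^2 - 4) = (c - 3)*(c + 1)*(c + 2)*(c - 2)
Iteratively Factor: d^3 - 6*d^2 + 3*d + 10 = (d - 2)*(d^2 - 4*d - 5) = (d - 5)*(d - 2)*(d + 1)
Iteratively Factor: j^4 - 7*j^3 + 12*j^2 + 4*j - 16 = (j + 1)*(j^3 - 8*j^2 + 20*j - 16) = (j - 4)*(j + 1)*(j^2 - 4*j + 4) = (j - 4)*(j - 2)*(j + 1)*(j - 2)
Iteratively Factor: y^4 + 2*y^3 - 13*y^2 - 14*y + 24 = (y + 4)*(y^3 - 2*y^2 - 5*y + 6) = (y + 2)*(y + 4)*(y^2 - 4*y + 3) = (y - 3)*(y + 2)*(y + 4)*(y - 1)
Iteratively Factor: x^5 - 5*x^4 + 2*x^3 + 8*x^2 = (x - 2)*(x^4 - 3*x^3 - 4*x^2) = (x - 4)*(x - 2)*(x^3 + x^2) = x*(x - 4)*(x - 2)*(x^2 + x) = x*(x - 4)*(x - 2)*(x + 1)*(x)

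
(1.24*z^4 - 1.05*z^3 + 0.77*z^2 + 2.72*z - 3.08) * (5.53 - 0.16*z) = -0.1984*z^5 + 7.0252*z^4 - 5.9297*z^3 + 3.8229*z^2 + 15.5344*z - 17.0324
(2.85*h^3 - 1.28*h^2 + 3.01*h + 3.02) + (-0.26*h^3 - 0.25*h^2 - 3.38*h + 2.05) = 2.59*h^3 - 1.53*h^2 - 0.37*h + 5.07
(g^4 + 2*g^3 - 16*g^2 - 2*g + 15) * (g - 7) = g^5 - 5*g^4 - 30*g^3 + 110*g^2 + 29*g - 105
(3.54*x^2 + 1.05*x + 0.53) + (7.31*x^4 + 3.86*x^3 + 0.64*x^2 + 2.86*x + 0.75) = 7.31*x^4 + 3.86*x^3 + 4.18*x^2 + 3.91*x + 1.28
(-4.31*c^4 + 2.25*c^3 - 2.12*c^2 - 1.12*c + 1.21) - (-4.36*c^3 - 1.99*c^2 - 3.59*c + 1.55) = -4.31*c^4 + 6.61*c^3 - 0.13*c^2 + 2.47*c - 0.34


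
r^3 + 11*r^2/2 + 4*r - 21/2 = (r - 1)*(r + 3)*(r + 7/2)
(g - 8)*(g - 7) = g^2 - 15*g + 56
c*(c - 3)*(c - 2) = c^3 - 5*c^2 + 6*c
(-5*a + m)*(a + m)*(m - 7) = -5*a^2*m + 35*a^2 - 4*a*m^2 + 28*a*m + m^3 - 7*m^2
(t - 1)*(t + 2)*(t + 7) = t^3 + 8*t^2 + 5*t - 14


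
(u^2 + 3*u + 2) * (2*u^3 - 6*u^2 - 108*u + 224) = 2*u^5 - 122*u^3 - 112*u^2 + 456*u + 448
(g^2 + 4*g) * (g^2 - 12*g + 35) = g^4 - 8*g^3 - 13*g^2 + 140*g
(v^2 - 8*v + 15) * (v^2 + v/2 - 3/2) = v^4 - 15*v^3/2 + 19*v^2/2 + 39*v/2 - 45/2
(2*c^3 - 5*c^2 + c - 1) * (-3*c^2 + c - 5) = -6*c^5 + 17*c^4 - 18*c^3 + 29*c^2 - 6*c + 5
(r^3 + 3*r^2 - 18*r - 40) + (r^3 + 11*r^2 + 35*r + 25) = 2*r^3 + 14*r^2 + 17*r - 15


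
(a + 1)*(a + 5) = a^2 + 6*a + 5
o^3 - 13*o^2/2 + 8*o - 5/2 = (o - 5)*(o - 1)*(o - 1/2)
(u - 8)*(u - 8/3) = u^2 - 32*u/3 + 64/3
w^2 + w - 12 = (w - 3)*(w + 4)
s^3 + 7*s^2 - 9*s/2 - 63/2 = (s + 7)*(s - 3*sqrt(2)/2)*(s + 3*sqrt(2)/2)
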